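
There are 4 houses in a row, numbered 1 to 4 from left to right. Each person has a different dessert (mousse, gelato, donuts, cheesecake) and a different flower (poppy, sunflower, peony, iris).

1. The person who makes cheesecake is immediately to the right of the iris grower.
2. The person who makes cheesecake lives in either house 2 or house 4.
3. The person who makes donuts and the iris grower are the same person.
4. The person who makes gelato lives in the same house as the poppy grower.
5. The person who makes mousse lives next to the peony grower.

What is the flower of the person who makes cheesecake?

The person who makes cheesecake is narrowed to house 2 or 4; consider each.
Placing it in house 4 leads to a contradiction, so it's in house 2.
Clue 1 places the iris grower in house 1.
The person who makes donuts is in house 1 (clue 3).
The person who makes gelato is narrowed to house 3 or 4; consider each.
Placing it in house 3 leads to a contradiction, so it's in house 4.
By clue 4, the poppy grower is in house 4.
House 3's dessert must be mousse (nothing else left).
Clue 5 places the peony grower in house 2.
House 3 flower: only sunflower fits.
So: house 1 = donuts/iris, house 2 = cheesecake/peony, house 3 = mousse/sunflower, house 4 = gelato/poppy.

peony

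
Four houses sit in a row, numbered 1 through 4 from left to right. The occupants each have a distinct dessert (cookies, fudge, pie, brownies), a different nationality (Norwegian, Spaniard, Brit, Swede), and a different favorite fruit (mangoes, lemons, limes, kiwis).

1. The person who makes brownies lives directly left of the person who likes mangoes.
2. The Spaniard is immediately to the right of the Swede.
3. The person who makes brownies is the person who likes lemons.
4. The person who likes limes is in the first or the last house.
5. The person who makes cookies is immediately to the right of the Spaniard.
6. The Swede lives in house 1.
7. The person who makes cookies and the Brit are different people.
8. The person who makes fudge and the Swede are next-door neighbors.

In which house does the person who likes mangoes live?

2

Clue 6: the Swede is in house 1.
Clue 8: the person who makes fudge is in house 2.
Clue 2 places the Spaniard in house 2.
Clue 5: the person who makes cookies is in house 3.
So house 1 gets brownies for dessert.
House 4 dessert: only pie fits.
House 3 nationality: only Norwegian fits.
The only nationality still possible for house 4 is Brit.
By clue 1, the person who likes mangoes is in house 2.
The person who likes lemons is in house 1 (clue 3).
House 3 favorite fruit: only kiwis fits.
So house 4 gets limes for favorite fruit.
So: house 1 = brownies/Swede/lemons, house 2 = fudge/Spaniard/mangoes, house 3 = cookies/Norwegian/kiwis, house 4 = pie/Brit/limes.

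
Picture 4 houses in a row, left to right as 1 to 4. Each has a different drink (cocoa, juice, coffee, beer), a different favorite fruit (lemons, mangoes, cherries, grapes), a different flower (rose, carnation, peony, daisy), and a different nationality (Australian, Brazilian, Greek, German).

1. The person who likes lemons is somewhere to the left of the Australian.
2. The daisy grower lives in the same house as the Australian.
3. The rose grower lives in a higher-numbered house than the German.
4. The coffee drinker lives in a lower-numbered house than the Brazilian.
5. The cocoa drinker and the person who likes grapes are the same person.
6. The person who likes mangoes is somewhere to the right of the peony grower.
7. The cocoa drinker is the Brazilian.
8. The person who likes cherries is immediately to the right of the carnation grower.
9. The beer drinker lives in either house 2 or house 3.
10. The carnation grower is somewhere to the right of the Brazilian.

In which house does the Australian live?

4

From clue 10, the carnation grower must be in house 3.
By clue 10, the Brazilian is in house 2.
So house 1 gets peony for flower.
From clue 2, the daisy grower must be in house 4.
By clue 2, the Australian is in house 4.
Clue 4 places the coffee drinker in house 1.
By clue 7, the cocoa drinker is in house 2.
From clue 8, the person who likes cherries must be in house 4.
House 3's drink must be beer (nothing else left).
That leaves juice as the drink for house 4.
That leaves lemons as the favorite fruit for house 1.
House 2's flower must be rose (nothing else left).
Clue 3: the German is in house 1.
Clue 5: the person who likes grapes is in house 2.
House 3's favorite fruit must be mangoes (nothing else left).
That leaves Greek as the nationality for house 3.
So: house 1 = coffee/lemons/peony/German, house 2 = cocoa/grapes/rose/Brazilian, house 3 = beer/mangoes/carnation/Greek, house 4 = juice/cherries/daisy/Australian.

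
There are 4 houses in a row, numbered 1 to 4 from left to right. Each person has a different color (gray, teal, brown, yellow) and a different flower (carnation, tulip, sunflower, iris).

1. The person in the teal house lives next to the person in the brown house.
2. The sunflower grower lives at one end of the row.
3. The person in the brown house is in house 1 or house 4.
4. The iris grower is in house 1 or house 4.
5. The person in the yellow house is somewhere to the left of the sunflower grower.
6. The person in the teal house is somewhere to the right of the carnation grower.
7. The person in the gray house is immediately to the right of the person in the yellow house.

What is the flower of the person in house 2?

By clue 5, the sunflower grower is in house 4.
House 1 flower: only iris fits.
Clue 6 places the person in the teal house in house 3.
The carnation grower is in house 2 (clue 6).
The only flower still possible for house 3 is tulip.
Clue 1: the person in the brown house is in house 4.
By clue 7, the person in the gray house is in house 2.
The person in the yellow house is in house 1 (clue 7).
So: house 1 = yellow/iris, house 2 = gray/carnation, house 3 = teal/tulip, house 4 = brown/sunflower.

carnation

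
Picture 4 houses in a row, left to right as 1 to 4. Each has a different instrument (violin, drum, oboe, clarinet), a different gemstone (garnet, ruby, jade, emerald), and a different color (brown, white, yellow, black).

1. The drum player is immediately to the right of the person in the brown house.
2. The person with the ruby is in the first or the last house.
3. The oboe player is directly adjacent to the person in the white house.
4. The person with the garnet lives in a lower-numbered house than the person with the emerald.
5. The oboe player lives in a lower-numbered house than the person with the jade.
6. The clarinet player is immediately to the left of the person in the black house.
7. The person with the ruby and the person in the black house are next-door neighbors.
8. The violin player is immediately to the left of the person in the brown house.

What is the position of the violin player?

2

House 4's instrument must be drum (nothing else left).
By clue 1, the person in the brown house is in house 3.
Clue 8: the violin player is in house 2.
So house 1 gets clarinet for instrument.
House 3's instrument must be oboe (nothing else left).
House 2 color: only black fits.
From clue 3, the person in the white house must be in house 4.
Clue 5: the person with the jade is in house 4.
Clue 7: the person with the ruby is in house 1.
House 1's color must be yellow (nothing else left).
Clue 4 places the person with the garnet in house 2.
From clue 4, the person with the emerald must be in house 3.
So: house 1 = clarinet/ruby/yellow, house 2 = violin/garnet/black, house 3 = oboe/emerald/brown, house 4 = drum/jade/white.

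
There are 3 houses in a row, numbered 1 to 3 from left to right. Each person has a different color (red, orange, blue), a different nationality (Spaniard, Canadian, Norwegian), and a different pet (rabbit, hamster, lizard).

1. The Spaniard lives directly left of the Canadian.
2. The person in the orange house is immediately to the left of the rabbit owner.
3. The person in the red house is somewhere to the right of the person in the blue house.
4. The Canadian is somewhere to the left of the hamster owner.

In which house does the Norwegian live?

3

By clue 4, the Canadian is in house 2.
Clue 4 places the hamster owner in house 3.
That leaves red as the color for house 3.
So house 3 gets Norwegian for nationality.
The only pet still possible for house 1 is lizard.
The only pet still possible for house 2 is rabbit.
Clue 2: the person in the orange house is in house 1.
House 2 color: only blue fits.
House 1 nationality: only Spaniard fits.
So: house 1 = orange/Spaniard/lizard, house 2 = blue/Canadian/rabbit, house 3 = red/Norwegian/hamster.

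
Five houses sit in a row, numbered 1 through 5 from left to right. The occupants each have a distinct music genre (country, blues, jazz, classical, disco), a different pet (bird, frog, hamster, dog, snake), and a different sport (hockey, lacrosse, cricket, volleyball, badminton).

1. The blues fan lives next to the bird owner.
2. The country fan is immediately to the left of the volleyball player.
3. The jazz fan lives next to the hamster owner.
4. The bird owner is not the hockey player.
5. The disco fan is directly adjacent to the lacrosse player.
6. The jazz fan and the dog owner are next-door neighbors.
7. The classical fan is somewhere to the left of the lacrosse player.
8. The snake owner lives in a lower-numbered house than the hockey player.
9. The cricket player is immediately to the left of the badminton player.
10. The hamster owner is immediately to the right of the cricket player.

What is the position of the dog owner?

4

So house 1 gets cricket for sport.
From clue 9, the badminton player must be in house 2.
The hamster owner is in house 2 (clue 10).
Clue 6 places the jazz fan in house 3.
By clue 6, the dog owner is in house 4.
House 1 music genre: only classical fits.
House 5's music genre must be disco (nothing else left).
By clue 5, the lacrosse player is in house 4.
The blues fan is narrowed to house 2 or 4; consider each.
Placing it in house 2 leads to a contradiction, so it's in house 4.
House 2 music genre: only country fits.
By clue 2, the volleyball player is in house 3.
The only sport still possible for house 5 is hockey.
By clue 4, the bird owner is in house 3.
House 1's pet must be snake (nothing else left).
So house 5 gets frog for pet.
So: house 1 = classical/snake/cricket, house 2 = country/hamster/badminton, house 3 = jazz/bird/volleyball, house 4 = blues/dog/lacrosse, house 5 = disco/frog/hockey.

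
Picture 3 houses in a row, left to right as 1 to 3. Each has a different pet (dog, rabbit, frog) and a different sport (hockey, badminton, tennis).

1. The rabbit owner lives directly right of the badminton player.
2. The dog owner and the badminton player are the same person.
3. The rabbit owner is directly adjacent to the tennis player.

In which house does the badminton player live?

The dog owner is narrowed to house 1 or 2; consider each.
Placing it in house 2 leads to a contradiction, so it's in house 1.
From clue 2, the badminton player must be in house 1.
The rabbit owner is in house 2 (clue 1).
By clue 3, the tennis player is in house 3.
House 3 pet: only frog fits.
The only sport still possible for house 2 is hockey.
So: house 1 = dog/badminton, house 2 = rabbit/hockey, house 3 = frog/tennis.

1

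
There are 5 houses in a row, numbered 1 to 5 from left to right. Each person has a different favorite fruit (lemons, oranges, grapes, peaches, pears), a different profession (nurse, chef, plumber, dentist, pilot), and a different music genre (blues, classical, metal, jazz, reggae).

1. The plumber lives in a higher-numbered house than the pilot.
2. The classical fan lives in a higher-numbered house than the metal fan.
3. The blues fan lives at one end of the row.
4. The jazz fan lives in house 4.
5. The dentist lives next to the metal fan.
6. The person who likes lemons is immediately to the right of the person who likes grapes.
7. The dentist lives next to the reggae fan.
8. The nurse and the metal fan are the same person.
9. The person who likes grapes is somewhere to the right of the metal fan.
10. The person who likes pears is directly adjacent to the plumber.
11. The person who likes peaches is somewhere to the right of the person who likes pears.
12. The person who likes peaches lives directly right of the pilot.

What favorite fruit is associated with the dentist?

grapes

Clue 4: the jazz fan is in house 4.
The blues fan is narrowed to house 1 or 5; consider each.
Placing it in house 1 leads to a contradiction, so it's in house 5.
The nurse is narrowed to house 1 or 2; consider each.
Placing it in house 2 leads to a contradiction, so it's in house 1.
By clue 8, the metal fan is in house 1.
From clue 5, the dentist must be in house 2.
Clue 7 places the reggae fan in house 3.
The only favorite fruit still possible for house 1 is oranges.
So house 2 gets classical for music genre.
House 2 favorite fruit: only grapes fits.
Clue 6: the person who likes lemons is in house 3.
House 4's favorite fruit must be pears (nothing else left).
So house 5 gets peaches for favorite fruit.
Clue 10 places the plumber in house 5.
Clue 12: the pilot is in house 4.
The only profession still possible for house 3 is chef.
So: house 1 = oranges/nurse/metal, house 2 = grapes/dentist/classical, house 3 = lemons/chef/reggae, house 4 = pears/pilot/jazz, house 5 = peaches/plumber/blues.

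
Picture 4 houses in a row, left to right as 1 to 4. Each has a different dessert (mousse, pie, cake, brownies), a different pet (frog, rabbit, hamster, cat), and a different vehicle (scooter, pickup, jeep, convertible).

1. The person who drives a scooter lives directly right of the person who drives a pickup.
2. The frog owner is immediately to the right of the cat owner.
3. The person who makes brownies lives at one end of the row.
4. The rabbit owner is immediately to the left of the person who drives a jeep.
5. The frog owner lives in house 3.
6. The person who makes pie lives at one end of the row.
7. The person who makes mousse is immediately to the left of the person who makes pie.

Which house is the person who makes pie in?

Clue 5 places the frog owner in house 3.
Clue 7 places the person who makes mousse in house 3.
The person who makes pie is in house 4 (clue 7).
House 1's dessert must be brownies (nothing else left).
So house 2 gets cake for dessert.
House 4's pet must be hamster (nothing else left).
From clue 2, the cat owner must be in house 2.
House 1's pet must be rabbit (nothing else left).
From clue 4, the person who drives a jeep must be in house 2.
Clue 1: the person who drives a scooter is in house 4.
Clue 1: the person who drives a pickup is in house 3.
So house 1 gets convertible for vehicle.
So: house 1 = brownies/rabbit/convertible, house 2 = cake/cat/jeep, house 3 = mousse/frog/pickup, house 4 = pie/hamster/scooter.

4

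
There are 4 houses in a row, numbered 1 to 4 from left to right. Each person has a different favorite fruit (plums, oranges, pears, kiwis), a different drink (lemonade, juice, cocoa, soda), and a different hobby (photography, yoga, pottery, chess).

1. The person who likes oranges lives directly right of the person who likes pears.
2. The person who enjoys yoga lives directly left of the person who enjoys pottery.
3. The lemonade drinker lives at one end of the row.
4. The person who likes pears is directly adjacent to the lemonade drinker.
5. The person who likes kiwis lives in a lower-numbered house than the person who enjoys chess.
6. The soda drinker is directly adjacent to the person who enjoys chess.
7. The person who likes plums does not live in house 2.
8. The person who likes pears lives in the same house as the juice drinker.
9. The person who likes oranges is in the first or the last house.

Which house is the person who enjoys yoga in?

1

Clue 9 places the person who likes oranges in house 4.
Clue 1: the person who likes pears is in house 3.
From clue 4, the lemonade drinker must be in house 4.
From clue 8, the juice drinker must be in house 3.
House 2's favorite fruit must be kiwis (nothing else left).
Clue 6: the soda drinker is in house 2.
Clue 6 places the person who enjoys chess in house 3.
The only favorite fruit still possible for house 1 is plums.
House 1 drink: only cocoa fits.
By clue 2, the person who enjoys yoga is in house 1.
Clue 2 places the person who enjoys pottery in house 2.
House 4 hobby: only photography fits.
So: house 1 = plums/cocoa/yoga, house 2 = kiwis/soda/pottery, house 3 = pears/juice/chess, house 4 = oranges/lemonade/photography.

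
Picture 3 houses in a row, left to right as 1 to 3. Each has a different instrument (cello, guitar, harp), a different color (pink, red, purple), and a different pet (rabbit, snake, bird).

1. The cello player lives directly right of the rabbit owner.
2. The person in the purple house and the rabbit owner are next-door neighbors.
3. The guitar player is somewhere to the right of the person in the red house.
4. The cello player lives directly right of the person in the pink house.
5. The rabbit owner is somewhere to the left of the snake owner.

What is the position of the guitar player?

2

That leaves harp as the instrument for house 1.
House 3 color: only purple fits.
By clue 2, the rabbit owner is in house 2.
From clue 5, the snake owner must be in house 3.
The only pet still possible for house 1 is bird.
By clue 1, the cello player is in house 3.
The person in the pink house is in house 2 (clue 4).
House 2 instrument: only guitar fits.
House 1's color must be red (nothing else left).
So: house 1 = harp/red/bird, house 2 = guitar/pink/rabbit, house 3 = cello/purple/snake.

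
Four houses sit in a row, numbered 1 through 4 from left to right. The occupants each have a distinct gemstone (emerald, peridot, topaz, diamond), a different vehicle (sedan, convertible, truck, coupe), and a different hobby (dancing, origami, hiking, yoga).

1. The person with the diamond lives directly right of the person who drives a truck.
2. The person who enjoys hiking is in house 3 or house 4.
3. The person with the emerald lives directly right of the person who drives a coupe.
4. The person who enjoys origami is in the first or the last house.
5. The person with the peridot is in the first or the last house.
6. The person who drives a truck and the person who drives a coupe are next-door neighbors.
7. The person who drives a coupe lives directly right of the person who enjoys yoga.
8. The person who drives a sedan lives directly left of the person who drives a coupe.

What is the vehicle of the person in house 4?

House 4's vehicle must be convertible (nothing else left).
The person with the emerald is narrowed to house 3 or 4; consider each.
Placing it in house 4 leads to a contradiction, so it's in house 3.
By clue 3, the person who drives a coupe is in house 2.
Clue 7 places the person who enjoys yoga in house 1.
By clue 8, the person who drives a sedan is in house 1.
House 3 vehicle: only truck fits.
So house 2 gets dancing for hobby.
That leaves hiking as the hobby for house 3.
So house 4 gets origami for hobby.
Clue 1: the person with the diamond is in house 4.
House 2's gemstone must be topaz (nothing else left).
That leaves peridot as the gemstone for house 1.
So: house 1 = peridot/sedan/yoga, house 2 = topaz/coupe/dancing, house 3 = emerald/truck/hiking, house 4 = diamond/convertible/origami.

convertible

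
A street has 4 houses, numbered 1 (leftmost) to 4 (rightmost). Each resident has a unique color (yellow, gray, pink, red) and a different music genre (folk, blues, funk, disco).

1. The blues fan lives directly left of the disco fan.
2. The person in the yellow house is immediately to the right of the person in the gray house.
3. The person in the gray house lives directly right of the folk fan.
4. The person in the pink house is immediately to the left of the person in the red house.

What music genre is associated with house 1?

funk

So house 1 gets pink for color.
Clue 4: the person in the red house is in house 2.
House 4 color: only yellow fits.
Clue 3: the folk fan is in house 2.
So house 3 gets gray for color.
From clue 1, the blues fan must be in house 3.
Clue 1 places the disco fan in house 4.
So house 1 gets funk for music genre.
So: house 1 = pink/funk, house 2 = red/folk, house 3 = gray/blues, house 4 = yellow/disco.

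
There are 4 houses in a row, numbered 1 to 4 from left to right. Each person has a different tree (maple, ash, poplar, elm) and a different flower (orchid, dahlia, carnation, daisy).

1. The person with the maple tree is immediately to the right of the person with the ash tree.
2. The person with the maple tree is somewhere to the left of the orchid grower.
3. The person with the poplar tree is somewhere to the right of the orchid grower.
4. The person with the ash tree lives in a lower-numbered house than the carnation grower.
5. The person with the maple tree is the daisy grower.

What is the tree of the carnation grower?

From clue 3, the person with the poplar tree must be in house 4.
Clue 3: the orchid grower is in house 3.
The only flower still possible for house 1 is dahlia.
House 2 flower: only daisy fits.
So house 4 gets carnation for flower.
By clue 2, the person with the maple tree is in house 2.
The only tree still possible for house 1 is ash.
So house 3 gets elm for tree.
So: house 1 = ash/dahlia, house 2 = maple/daisy, house 3 = elm/orchid, house 4 = poplar/carnation.

poplar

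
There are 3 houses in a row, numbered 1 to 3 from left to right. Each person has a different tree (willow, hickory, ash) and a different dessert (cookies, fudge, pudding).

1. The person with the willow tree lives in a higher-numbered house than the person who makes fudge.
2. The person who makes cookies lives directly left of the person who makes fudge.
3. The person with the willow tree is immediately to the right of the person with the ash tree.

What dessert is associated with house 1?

Clue 2 places the person who makes cookies in house 1.
Clue 2 places the person who makes fudge in house 2.
The only dessert still possible for house 3 is pudding.
Clue 1: the person with the willow tree is in house 3.
From clue 3, the person with the ash tree must be in house 2.
So house 1 gets hickory for tree.
So: house 1 = hickory/cookies, house 2 = ash/fudge, house 3 = willow/pudding.

cookies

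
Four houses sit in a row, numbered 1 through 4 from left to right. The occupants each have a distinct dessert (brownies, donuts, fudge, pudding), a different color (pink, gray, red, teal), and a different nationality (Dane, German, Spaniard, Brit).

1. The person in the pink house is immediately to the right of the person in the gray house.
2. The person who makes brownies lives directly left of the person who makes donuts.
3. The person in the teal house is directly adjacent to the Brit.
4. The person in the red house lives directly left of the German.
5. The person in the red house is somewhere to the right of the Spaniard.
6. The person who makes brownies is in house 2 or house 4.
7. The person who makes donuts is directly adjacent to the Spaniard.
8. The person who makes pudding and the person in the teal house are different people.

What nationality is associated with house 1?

Dane

From clue 6, the person who makes brownies must be in house 2.
House 3's dessert must be donuts (nothing else left).
By clue 7, the Spaniard is in house 2.
Clue 5 places the person in the red house in house 3.
House 1 color: only gray fits.
Clue 1: the person in the pink house is in house 2.
The German is in house 4 (clue 4).
So house 4 gets teal for color.
Clue 3 places the Brit in house 3.
From clue 8, the person who makes pudding must be in house 1.
House 4 dessert: only fudge fits.
House 1's nationality must be Dane (nothing else left).
So: house 1 = pudding/gray/Dane, house 2 = brownies/pink/Spaniard, house 3 = donuts/red/Brit, house 4 = fudge/teal/German.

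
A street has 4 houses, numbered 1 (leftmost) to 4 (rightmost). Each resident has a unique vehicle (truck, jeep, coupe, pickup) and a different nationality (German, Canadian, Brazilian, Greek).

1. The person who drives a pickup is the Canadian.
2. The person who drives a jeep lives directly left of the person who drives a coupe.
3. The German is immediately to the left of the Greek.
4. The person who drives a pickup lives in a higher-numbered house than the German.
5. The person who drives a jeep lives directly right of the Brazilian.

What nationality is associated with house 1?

That leaves truck as the vehicle for house 1.
The person who drives a coupe is narrowed to house 3 or 4; consider each.
Placing it in house 4 leads to a contradiction, so it's in house 3.
Clue 2: the person who drives a jeep is in house 2.
Clue 5: the Brazilian is in house 1.
So house 4 gets pickup for vehicle.
From clue 1, the Canadian must be in house 4.
So house 2 gets German for nationality.
House 3's nationality must be Greek (nothing else left).
So: house 1 = truck/Brazilian, house 2 = jeep/German, house 3 = coupe/Greek, house 4 = pickup/Canadian.

Brazilian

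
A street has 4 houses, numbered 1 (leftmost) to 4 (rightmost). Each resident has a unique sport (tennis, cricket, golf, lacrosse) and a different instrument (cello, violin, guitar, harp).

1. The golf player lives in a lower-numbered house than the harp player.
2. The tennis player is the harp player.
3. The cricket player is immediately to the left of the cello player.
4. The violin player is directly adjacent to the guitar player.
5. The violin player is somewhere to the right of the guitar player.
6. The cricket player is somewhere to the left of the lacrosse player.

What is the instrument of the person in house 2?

violin

The only instrument still possible for house 1 is guitar.
Clue 4: the violin player is in house 2.
House 1's sport must be golf (nothing else left).
So house 2 gets cricket for sport.
The cello player is in house 3 (clue 3).
So house 4 gets harp for instrument.
From clue 2, the tennis player must be in house 4.
The only sport still possible for house 3 is lacrosse.
So: house 1 = golf/guitar, house 2 = cricket/violin, house 3 = lacrosse/cello, house 4 = tennis/harp.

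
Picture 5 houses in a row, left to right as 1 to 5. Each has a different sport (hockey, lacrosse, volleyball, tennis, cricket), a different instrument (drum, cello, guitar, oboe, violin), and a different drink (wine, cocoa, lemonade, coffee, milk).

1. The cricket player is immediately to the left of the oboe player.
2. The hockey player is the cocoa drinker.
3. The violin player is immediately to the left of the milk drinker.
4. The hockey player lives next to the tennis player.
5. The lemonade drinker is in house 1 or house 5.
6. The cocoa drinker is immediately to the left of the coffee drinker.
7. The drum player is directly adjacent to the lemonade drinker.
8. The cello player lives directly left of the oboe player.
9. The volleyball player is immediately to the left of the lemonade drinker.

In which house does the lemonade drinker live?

5

From clue 9, the volleyball player must be in house 4.
Clue 9: the lemonade drinker is in house 5.
Clue 7: the drum player is in house 4.
So house 5 gets lacrosse for sport.
The only instrument still possible for house 5 is guitar.
The cricket player is narrowed to house 1 or 2; consider each.
Placing it in house 2 leads to a contradiction, so it's in house 1.
From clue 1, the oboe player must be in house 2.
Clue 8: the cello player is in house 1.
The only instrument still possible for house 3 is violin.
The milk drinker is in house 4 (clue 3).
So house 1 gets wine for drink.
So house 2 gets cocoa for drink.
That leaves coffee as the drink for house 3.
By clue 2, the hockey player is in house 2.
By clue 4, the tennis player is in house 3.
So: house 1 = cricket/cello/wine, house 2 = hockey/oboe/cocoa, house 3 = tennis/violin/coffee, house 4 = volleyball/drum/milk, house 5 = lacrosse/guitar/lemonade.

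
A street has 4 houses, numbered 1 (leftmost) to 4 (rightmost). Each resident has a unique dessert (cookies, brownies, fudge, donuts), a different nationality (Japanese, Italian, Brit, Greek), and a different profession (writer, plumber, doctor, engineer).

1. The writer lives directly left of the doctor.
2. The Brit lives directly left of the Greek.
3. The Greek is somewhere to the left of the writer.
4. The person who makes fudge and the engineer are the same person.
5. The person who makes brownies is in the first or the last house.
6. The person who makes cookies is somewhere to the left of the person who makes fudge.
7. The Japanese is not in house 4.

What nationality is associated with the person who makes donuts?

Japanese

The Greek is in house 2 (clue 3).
By clue 3, the writer is in house 3.
House 4's nationality must be Italian (nothing else left).
Clue 1 places the doctor in house 4.
The Brit is in house 1 (clue 2).
House 3's nationality must be Japanese (nothing else left).
House 1 profession: only plumber fits.
House 2 profession: only engineer fits.
Clue 4 places the person who makes fudge in house 2.
Clue 6 places the person who makes cookies in house 1.
The only dessert still possible for house 3 is donuts.
That leaves brownies as the dessert for house 4.
So: house 1 = cookies/Brit/plumber, house 2 = fudge/Greek/engineer, house 3 = donuts/Japanese/writer, house 4 = brownies/Italian/doctor.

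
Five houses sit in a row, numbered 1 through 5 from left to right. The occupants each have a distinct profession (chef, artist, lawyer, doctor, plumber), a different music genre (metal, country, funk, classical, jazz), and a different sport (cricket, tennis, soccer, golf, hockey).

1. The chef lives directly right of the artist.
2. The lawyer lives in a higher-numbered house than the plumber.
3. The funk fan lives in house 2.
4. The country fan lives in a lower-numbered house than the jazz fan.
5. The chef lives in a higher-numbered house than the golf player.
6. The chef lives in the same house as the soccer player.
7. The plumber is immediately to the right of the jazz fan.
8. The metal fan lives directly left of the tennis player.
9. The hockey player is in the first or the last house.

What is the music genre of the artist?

Clue 3 places the funk fan in house 2.
House 3's music genre must be jazz (nothing else left).
House 5 music genre: only classical fits.
The country fan is in house 1 (clue 4).
Clue 7 places the plumber in house 4.
House 4's music genre must be metal (nothing else left).
Clue 8: the tennis player is in house 5.
House 5 profession: only lawyer fits.
House 1 sport: only hockey fits.
That leaves cricket as the sport for house 4.
By clue 5, the chef is in house 3.
Clue 6 places the soccer player in house 3.
House 2's sport must be golf (nothing else left).
Clue 1: the artist is in house 2.
House 1's profession must be doctor (nothing else left).
So: house 1 = doctor/country/hockey, house 2 = artist/funk/golf, house 3 = chef/jazz/soccer, house 4 = plumber/metal/cricket, house 5 = lawyer/classical/tennis.

funk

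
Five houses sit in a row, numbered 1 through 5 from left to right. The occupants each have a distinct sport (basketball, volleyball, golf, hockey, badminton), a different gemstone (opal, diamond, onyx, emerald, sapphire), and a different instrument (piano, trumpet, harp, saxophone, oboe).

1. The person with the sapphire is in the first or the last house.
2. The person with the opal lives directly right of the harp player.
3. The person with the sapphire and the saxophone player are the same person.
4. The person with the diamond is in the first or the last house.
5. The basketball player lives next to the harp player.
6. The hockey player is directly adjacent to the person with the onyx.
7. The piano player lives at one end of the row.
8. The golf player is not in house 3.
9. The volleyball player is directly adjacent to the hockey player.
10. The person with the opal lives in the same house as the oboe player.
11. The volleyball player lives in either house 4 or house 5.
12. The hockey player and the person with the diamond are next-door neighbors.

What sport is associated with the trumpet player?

The volleyball player is in house 5 (clue 9).
Clue 9 places the hockey player in house 4.
The person with the diamond is in house 5 (clue 12).
The only gemstone still possible for house 1 is sapphire.
Clue 3: the saxophone player is in house 1.
So house 3 gets onyx for gemstone.
Clue 2 places the person with the opal in house 4.
Clue 2: the harp player is in house 3.
By clue 5, the basketball player is in house 2.
Clue 10 places the oboe player in house 4.
House 1's sport must be golf (nothing else left).
House 3's sport must be badminton (nothing else left).
So house 2 gets emerald for gemstone.
House 2's instrument must be trumpet (nothing else left).
The only instrument still possible for house 5 is piano.
So: house 1 = golf/sapphire/saxophone, house 2 = basketball/emerald/trumpet, house 3 = badminton/onyx/harp, house 4 = hockey/opal/oboe, house 5 = volleyball/diamond/piano.

basketball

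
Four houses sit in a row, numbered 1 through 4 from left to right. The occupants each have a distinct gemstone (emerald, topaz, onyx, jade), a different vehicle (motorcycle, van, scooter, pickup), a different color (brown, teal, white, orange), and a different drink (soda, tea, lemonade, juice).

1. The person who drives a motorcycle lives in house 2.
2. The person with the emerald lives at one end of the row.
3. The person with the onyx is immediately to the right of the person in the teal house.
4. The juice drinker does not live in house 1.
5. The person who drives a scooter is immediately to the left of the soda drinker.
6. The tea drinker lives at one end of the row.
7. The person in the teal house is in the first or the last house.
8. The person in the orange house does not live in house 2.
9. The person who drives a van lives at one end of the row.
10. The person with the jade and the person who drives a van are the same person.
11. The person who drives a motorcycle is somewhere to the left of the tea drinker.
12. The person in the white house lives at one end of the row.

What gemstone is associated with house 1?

emerald

From clue 1, the person who drives a motorcycle must be in house 2.
From clue 7, the person in the teal house must be in house 1.
The tea drinker is in house 4 (clue 11).
The only color still possible for house 2 is brown.
That leaves orange as the color for house 3.
So house 4 gets white for color.
That leaves lemonade as the drink for house 1.
Clue 3 places the person with the onyx in house 2.
From clue 5, the person who drives a scooter must be in house 1.
The soda drinker is in house 2 (clue 5).
The only gemstone still possible for house 3 is topaz.
So house 3 gets pickup for vehicle.
So house 4 gets van for vehicle.
House 3's drink must be juice (nothing else left).
Clue 10: the person with the jade is in house 4.
House 1's gemstone must be emerald (nothing else left).
So: house 1 = emerald/scooter/teal/lemonade, house 2 = onyx/motorcycle/brown/soda, house 3 = topaz/pickup/orange/juice, house 4 = jade/van/white/tea.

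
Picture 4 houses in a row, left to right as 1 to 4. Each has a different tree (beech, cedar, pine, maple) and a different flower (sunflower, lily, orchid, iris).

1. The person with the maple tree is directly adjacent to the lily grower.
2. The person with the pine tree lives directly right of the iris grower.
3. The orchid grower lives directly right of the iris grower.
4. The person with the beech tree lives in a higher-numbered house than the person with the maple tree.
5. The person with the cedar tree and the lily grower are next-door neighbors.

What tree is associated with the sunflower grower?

maple

The person with the beech tree is narrowed to house 2 or 3 or 4; consider each.
Placing it in house 3 and house 4 leads to a contradiction, so it's in house 2.
Clue 4: the person with the maple tree is in house 1.
Clue 1: the lily grower is in house 2.
Clue 5: the person with the cedar tree is in house 3.
House 4 tree: only pine fits.
House 1's flower must be sunflower (nothing else left).
House 3 flower: only iris fits.
House 4's flower must be orchid (nothing else left).
So: house 1 = maple/sunflower, house 2 = beech/lily, house 3 = cedar/iris, house 4 = pine/orchid.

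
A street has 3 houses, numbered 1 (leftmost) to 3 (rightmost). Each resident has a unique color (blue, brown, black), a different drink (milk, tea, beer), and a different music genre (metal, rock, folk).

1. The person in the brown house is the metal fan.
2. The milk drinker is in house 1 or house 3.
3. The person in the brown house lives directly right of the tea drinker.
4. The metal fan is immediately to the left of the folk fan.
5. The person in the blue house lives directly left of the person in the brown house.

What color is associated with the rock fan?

blue

From clue 1, the person in the brown house must be in house 2.
Clue 1 places the metal fan in house 2.
By clue 3, the tea drinker is in house 1.
From clue 4, the folk fan must be in house 3.
Clue 5 places the person in the blue house in house 1.
That leaves black as the color for house 3.
That leaves beer as the drink for house 2.
So house 3 gets milk for drink.
House 1 music genre: only rock fits.
So: house 1 = blue/tea/rock, house 2 = brown/beer/metal, house 3 = black/milk/folk.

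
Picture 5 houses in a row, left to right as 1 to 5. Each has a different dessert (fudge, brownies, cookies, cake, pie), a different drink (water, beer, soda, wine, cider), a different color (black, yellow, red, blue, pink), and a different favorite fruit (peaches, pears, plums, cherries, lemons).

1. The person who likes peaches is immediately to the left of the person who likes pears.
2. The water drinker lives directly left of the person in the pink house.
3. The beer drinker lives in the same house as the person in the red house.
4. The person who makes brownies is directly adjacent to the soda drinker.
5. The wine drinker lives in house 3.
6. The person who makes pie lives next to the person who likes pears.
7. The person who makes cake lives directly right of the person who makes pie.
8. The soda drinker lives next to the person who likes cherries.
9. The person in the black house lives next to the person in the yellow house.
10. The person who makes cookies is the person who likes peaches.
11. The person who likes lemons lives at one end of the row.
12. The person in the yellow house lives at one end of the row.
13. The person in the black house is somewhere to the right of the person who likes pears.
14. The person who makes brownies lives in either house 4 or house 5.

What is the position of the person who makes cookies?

1

By clue 5, the wine drinker is in house 3.
The person in the black house is in house 4 (clue 9).
The person in the yellow house is in house 5 (clue 9).
The person who makes brownies is narrowed to house 4 or 5; consider each.
Placing it in house 4 leads to a contradiction, so it's in house 5.
Clue 4 places the soda drinker in house 4.
The only drink still possible for house 5 is cider.
The only favorite fruit still possible for house 4 is plums.
The person who makes cookies is narrowed to house 1 or 2; consider each.
Placing it in house 2 leads to a contradiction, so it's in house 1.
From clue 10, the person who likes peaches must be in house 1.
The only favorite fruit still possible for house 2 is pears.
House 3's favorite fruit must be cherries (nothing else left).
The only favorite fruit still possible for house 5 is lemons.
From clue 6, the person who makes pie must be in house 3.
Clue 7 places the person who makes cake in house 4.
House 2's dessert must be fudge (nothing else left).
The beer drinker is narrowed to house 1 or 2; consider each.
Placing it in house 2 leads to a contradiction, so it's in house 1.
The person in the red house is in house 1 (clue 3).
House 2 drink: only water fits.
Clue 2: the person in the pink house is in house 3.
The only color still possible for house 2 is blue.
So: house 1 = cookies/beer/red/peaches, house 2 = fudge/water/blue/pears, house 3 = pie/wine/pink/cherries, house 4 = cake/soda/black/plums, house 5 = brownies/cider/yellow/lemons.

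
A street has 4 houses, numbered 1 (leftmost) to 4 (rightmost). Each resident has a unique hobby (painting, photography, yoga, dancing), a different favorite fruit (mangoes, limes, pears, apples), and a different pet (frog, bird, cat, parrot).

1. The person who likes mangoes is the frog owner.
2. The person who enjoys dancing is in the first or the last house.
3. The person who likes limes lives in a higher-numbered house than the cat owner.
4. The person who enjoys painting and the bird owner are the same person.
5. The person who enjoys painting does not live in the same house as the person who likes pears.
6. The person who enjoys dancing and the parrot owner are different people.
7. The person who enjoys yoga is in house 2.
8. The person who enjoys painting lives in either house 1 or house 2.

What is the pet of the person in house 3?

The person who enjoys yoga is in house 2 (clue 7).
House 3's hobby must be photography (nothing else left).
House 4's hobby must be dancing (nothing else left).
Clue 4: the bird owner is in house 1.
House 1's hobby must be painting (nothing else left).
That leaves frog as the pet for house 4.
Clue 1: the person who likes mangoes is in house 4.
House 1's favorite fruit must be apples (nothing else left).
The only favorite fruit still possible for house 2 is pears.
So house 3 gets limes for favorite fruit.
The cat owner is in house 2 (clue 3).
House 3 pet: only parrot fits.
So: house 1 = painting/apples/bird, house 2 = yoga/pears/cat, house 3 = photography/limes/parrot, house 4 = dancing/mangoes/frog.

parrot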